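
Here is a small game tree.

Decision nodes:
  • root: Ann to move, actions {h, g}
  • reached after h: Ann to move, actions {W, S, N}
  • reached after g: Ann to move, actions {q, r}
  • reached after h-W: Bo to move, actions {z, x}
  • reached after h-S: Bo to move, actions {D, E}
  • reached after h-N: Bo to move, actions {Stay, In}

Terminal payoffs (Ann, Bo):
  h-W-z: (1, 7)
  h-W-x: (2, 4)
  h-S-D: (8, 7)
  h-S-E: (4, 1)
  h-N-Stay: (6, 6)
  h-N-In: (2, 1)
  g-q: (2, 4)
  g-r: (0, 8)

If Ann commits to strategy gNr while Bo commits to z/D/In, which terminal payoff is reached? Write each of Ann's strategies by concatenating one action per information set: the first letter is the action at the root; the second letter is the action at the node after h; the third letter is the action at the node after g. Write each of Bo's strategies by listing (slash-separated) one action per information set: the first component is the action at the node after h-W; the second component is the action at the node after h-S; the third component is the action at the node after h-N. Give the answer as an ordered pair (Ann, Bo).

(0, 8)

Trace the play path from the root:
  Ann plays g
  Ann plays r at [g]
→ terminal payoff (0, 8).
(Ann's choice at the node after h is never reached on this path, so it doesn't affect the outcome.)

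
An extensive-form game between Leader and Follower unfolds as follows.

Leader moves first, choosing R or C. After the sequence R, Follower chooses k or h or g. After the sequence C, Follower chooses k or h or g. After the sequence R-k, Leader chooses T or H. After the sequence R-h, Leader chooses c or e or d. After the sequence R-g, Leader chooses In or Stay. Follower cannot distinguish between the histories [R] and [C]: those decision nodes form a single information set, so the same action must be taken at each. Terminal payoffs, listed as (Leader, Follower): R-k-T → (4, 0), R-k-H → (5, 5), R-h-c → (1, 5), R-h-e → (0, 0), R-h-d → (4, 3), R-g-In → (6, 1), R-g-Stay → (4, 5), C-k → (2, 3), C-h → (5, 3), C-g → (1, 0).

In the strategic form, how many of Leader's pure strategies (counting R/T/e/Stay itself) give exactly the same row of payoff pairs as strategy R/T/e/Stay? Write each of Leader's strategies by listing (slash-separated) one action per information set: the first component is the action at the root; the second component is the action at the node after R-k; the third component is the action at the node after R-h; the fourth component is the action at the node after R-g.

1

Row for R/T/e/Stay (columns k, h, g): (4,0) (0,0) (4,5).
Every one of Leader's information sets is on the play path for some reply by Follower when Leader follows R/T/e/Stay.
Changing the action at any of them therefore changes at least one column, so only R/T/e/Stay itself gives this row.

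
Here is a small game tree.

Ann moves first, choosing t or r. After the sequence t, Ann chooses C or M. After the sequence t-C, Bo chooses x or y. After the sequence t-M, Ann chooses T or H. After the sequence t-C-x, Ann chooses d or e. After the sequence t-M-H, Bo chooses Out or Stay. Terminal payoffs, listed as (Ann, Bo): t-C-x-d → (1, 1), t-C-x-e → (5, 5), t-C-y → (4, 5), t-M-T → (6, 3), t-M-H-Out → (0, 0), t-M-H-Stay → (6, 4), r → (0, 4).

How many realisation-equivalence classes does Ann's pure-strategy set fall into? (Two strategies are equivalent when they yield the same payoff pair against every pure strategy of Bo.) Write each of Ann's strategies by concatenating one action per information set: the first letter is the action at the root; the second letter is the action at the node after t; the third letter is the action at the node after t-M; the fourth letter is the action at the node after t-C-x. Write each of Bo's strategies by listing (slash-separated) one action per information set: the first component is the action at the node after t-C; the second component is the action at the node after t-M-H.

Ann has 16 pure strategies: tCTd, tCTe, tCHd, tCHe, tMTd, tMTe, tMHd, tMHe, rCTd, rCTe, rCHd, rCHe, rMTd, rMTe, rMHd, rMHe. Columns: x/Out, x/Stay, y/Out, y/Stay.
{tCTd, tCHd} → row (1,1) (1,1) (4,5) (4,5)
{tCTe, tCHe} → row (5,5) (5,5) (4,5) (4,5)
{tMTd, tMTe} → row (6,3) (6,3) (6,3) (6,3)
{tMHd, tMHe} → row (0,0) (6,4) (0,0) (6,4)
{rCTd, rCTe, rCHd, rCHe, rMTd, rMTe, rMHd, rMHe} → row (0,4) (0,4) (0,4) (0,4)
That's 5 distinct rows out of 16 strategies.

5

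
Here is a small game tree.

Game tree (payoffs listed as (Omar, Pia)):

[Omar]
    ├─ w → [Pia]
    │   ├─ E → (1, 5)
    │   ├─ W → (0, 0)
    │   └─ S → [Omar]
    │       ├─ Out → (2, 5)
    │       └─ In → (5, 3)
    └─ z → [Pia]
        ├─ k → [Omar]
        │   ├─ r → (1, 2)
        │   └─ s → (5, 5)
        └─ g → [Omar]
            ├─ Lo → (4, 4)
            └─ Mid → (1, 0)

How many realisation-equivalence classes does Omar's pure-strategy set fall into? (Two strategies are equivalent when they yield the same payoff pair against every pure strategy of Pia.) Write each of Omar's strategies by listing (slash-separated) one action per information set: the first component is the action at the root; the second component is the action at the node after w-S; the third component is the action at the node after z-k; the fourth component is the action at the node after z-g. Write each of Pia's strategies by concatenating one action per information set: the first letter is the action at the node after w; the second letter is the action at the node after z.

6

Omar has 16 pure strategies: w/Out/r/Lo, w/Out/r/Mid, w/Out/s/Lo, w/Out/s/Mid, w/In/r/Lo, w/In/r/Mid, w/In/s/Lo, w/In/s/Mid, z/Out/r/Lo, z/Out/r/Mid, z/Out/s/Lo, z/Out/s/Mid, z/In/r/Lo, z/In/r/Mid, z/In/s/Lo, z/In/s/Mid. Columns: Ek, Eg, Wk, Wg, Sk, Sg.
{w/Out/r/Lo, w/Out/r/Mid, w/Out/s/Lo, w/Out/s/Mid} → row (1,5) (1,5) (0,0) (0,0) (2,5) (2,5)
{w/In/r/Lo, w/In/r/Mid, w/In/s/Lo, w/In/s/Mid} → row (1,5) (1,5) (0,0) (0,0) (5,3) (5,3)
{z/Out/r/Lo, z/In/r/Lo} → row (1,2) (4,4) (1,2) (4,4) (1,2) (4,4)
{z/Out/r/Mid, z/In/r/Mid} → row (1,2) (1,0) (1,2) (1,0) (1,2) (1,0)
{z/Out/s/Lo, z/In/s/Lo} → row (5,5) (4,4) (5,5) (4,4) (5,5) (4,4)
{z/Out/s/Mid, z/In/s/Mid} → row (5,5) (1,0) (5,5) (1,0) (5,5) (1,0)
That's 6 distinct rows out of 16 strategies.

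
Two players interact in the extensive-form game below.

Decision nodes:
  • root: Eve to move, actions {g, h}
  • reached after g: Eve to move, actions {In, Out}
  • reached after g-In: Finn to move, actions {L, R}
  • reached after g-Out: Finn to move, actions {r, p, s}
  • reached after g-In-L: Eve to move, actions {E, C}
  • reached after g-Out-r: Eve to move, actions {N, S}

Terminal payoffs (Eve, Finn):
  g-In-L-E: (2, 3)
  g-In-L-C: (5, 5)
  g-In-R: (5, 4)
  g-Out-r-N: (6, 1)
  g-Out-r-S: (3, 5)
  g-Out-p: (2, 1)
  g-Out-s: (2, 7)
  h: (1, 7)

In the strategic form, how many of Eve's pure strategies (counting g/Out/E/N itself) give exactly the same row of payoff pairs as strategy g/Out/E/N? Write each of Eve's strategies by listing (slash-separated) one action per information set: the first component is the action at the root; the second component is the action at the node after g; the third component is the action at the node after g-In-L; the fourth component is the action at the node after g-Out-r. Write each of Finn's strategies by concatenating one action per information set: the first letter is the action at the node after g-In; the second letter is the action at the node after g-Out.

Row for g/Out/E/N (columns Lr, Lp, Ls, Rr, Rp, Rs): (6,1) (2,1) (2,7) (6,1) (2,1) (2,7).
Under g/Out/E/N, Eve's choice at the node after g-In-L can never be reached regardless of what Finn does, so varying those choices leaves every outcome unchanged.
Holding the reachable choices fixed and varying the unreachable one freely already gives 2 equivalent strategies.
No other strategy reproduces this row, so those 2 are the full class: g/Out/E/N, g/Out/C/N.

2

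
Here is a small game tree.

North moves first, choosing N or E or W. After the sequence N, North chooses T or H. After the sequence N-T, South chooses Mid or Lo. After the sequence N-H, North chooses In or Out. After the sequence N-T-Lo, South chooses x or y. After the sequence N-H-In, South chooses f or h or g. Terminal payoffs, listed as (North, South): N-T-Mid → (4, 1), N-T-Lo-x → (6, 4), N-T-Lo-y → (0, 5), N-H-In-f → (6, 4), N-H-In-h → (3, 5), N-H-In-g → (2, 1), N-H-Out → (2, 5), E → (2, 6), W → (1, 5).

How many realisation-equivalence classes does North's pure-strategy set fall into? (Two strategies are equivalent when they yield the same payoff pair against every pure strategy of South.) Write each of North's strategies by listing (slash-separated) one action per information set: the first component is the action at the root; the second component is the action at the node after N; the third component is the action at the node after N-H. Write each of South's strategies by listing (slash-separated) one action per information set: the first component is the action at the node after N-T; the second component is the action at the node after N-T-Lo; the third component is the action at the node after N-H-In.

North has 12 pure strategies: N/T/In, N/T/Out, N/H/In, N/H/Out, E/T/In, E/T/Out, E/H/In, E/H/Out, W/T/In, W/T/Out, W/H/In, W/H/Out. Columns: Mid/x/f, Mid/x/h, Mid/x/g, Mid/y/f, Mid/y/h, Mid/y/g, Lo/x/f, Lo/x/h, Lo/x/g, Lo/y/f, Lo/y/h, Lo/y/g.
{N/T/In, N/T/Out} → row (4,1) (4,1) (4,1) (4,1) (4,1) (4,1) (6,4) (6,4) (6,4) (0,5) (0,5) (0,5)
{N/H/In} → row (6,4) (3,5) (2,1) (6,4) (3,5) (2,1) (6,4) (3,5) (2,1) (6,4) (3,5) (2,1)
{N/H/Out} → row (2,5) (2,5) (2,5) (2,5) (2,5) (2,5) (2,5) (2,5) (2,5) (2,5) (2,5) (2,5)
{E/T/In, E/T/Out, E/H/In, E/H/Out} → row (2,6) (2,6) (2,6) (2,6) (2,6) (2,6) (2,6) (2,6) (2,6) (2,6) (2,6) (2,6)
{W/T/In, W/T/Out, W/H/In, W/H/Out} → row (1,5) (1,5) (1,5) (1,5) (1,5) (1,5) (1,5) (1,5) (1,5) (1,5) (1,5) (1,5)
That's 5 distinct rows out of 12 strategies.

5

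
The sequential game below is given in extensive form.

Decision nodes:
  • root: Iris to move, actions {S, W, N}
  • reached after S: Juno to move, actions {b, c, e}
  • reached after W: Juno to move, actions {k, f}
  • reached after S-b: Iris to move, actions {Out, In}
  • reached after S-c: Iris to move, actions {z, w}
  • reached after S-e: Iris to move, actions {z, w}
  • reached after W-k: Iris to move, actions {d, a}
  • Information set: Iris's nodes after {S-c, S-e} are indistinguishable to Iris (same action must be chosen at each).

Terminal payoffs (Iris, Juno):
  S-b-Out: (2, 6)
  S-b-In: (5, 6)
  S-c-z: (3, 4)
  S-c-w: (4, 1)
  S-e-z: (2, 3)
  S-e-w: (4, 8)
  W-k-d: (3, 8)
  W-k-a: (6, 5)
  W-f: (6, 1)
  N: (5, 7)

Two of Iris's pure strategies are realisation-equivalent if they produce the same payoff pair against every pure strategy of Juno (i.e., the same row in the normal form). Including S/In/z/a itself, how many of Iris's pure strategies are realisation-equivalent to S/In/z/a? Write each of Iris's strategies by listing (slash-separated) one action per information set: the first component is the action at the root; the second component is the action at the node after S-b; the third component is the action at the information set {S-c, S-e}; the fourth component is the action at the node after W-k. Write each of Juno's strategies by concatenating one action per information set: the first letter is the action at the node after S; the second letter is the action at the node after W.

2

Row for S/In/z/a (columns bk, bf, ck, cf, ek, ef): (5,6) (5,6) (3,4) (3,4) (2,3) (2,3).
Under S/In/z/a, Iris's choice at the node after W-k can never be reached regardless of what Juno does, so varying those choices leaves every outcome unchanged.
Holding the reachable choices fixed and varying the unreachable one freely already gives 2 equivalent strategies.
No other strategy reproduces this row, so those 2 are the full class: S/In/z/d, S/In/z/a.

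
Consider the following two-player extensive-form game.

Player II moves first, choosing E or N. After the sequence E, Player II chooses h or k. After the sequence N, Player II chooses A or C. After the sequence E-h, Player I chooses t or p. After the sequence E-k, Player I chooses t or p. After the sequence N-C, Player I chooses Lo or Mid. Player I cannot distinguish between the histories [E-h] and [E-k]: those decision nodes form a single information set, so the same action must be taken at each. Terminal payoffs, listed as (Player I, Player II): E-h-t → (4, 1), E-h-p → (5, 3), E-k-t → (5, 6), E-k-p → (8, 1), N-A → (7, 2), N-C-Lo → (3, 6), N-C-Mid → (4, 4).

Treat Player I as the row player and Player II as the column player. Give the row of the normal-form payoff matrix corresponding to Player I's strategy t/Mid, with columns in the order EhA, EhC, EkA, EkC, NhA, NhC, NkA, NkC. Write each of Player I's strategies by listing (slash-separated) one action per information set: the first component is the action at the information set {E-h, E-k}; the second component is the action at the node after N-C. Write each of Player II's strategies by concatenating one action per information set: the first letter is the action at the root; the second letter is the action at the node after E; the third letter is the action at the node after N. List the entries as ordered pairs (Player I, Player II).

vs EhA: Player II plays E → Player II plays h at [E] → Player I plays t at [E-h] → (4, 1)
vs EhC: Player II plays E → Player II plays h at [E] → Player I plays t at [E-h] → (4, 1)
vs EkA: Player II plays E → Player II plays k at [E] → Player I plays t at [E-k] → (5, 6)
vs EkC: Player II plays E → Player II plays k at [E] → Player I plays t at [E-k] → (5, 6)
vs NhA: Player II plays N → Player II plays A at [N] → (7, 2)
vs NhC: Player II plays N → Player II plays C at [N] → Player I plays Mid at [N-C] → (4, 4)
vs NkA: Player II plays N → Player II plays A at [N] → (7, 2)
vs NkC: Player II plays N → Player II plays C at [N] → Player I plays Mid at [N-C] → (4, 4)

(4,1) (4,1) (5,6) (5,6) (7,2) (4,4) (7,2) (4,4)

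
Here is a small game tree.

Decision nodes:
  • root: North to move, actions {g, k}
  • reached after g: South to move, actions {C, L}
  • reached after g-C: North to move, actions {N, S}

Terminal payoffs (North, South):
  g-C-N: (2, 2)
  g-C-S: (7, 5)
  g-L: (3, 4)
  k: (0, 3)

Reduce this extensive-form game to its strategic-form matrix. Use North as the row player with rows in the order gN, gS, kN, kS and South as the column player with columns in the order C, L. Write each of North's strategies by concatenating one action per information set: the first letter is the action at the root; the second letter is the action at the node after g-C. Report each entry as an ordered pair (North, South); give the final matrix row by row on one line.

gN: (2,2) (3,4) | gS: (7,5) (3,4) | kN: (0,3) (0,3) | kS: (0,3) (0,3)

Row gN: C→(2,2), L→(3,4)
Row gS: C→(7,5), L→(3,4)
Row kN: C→(0,3), L→(0,3)
Row kS: C→(0,3), L→(0,3)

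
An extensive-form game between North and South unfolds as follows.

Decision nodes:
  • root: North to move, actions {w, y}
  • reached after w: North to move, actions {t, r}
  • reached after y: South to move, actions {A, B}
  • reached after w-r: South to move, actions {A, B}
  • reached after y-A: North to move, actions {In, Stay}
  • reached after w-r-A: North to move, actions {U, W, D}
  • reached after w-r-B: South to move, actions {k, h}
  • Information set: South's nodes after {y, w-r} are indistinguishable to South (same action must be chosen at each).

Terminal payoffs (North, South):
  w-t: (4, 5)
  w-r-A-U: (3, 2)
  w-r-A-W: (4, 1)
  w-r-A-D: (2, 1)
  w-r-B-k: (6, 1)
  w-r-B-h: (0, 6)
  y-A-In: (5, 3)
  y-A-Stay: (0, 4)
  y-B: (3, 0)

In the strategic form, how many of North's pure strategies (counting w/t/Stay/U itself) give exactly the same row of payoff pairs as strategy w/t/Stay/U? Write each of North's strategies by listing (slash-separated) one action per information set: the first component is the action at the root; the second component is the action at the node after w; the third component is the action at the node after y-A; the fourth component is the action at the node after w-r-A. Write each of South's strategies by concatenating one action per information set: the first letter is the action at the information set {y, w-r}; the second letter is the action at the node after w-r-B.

6

Row for w/t/Stay/U (columns Ak, Ah, Bk, Bh): (4,5) (4,5) (4,5) (4,5).
Under w/t/Stay/U, North's choice at the node after y-A and at the node after w-r-A can never be reached regardless of what South does, so varying those choices leaves every outcome unchanged.
Holding the reachable choices fixed and varying the unreachable ones freely already gives 2 × 3 = 6 equivalent strategies.
No other strategy reproduces this row, so those 6 are the full class: w/t/In/U, w/t/In/W, w/t/In/D, w/t/Stay/U, w/t/Stay/W, w/t/Stay/D.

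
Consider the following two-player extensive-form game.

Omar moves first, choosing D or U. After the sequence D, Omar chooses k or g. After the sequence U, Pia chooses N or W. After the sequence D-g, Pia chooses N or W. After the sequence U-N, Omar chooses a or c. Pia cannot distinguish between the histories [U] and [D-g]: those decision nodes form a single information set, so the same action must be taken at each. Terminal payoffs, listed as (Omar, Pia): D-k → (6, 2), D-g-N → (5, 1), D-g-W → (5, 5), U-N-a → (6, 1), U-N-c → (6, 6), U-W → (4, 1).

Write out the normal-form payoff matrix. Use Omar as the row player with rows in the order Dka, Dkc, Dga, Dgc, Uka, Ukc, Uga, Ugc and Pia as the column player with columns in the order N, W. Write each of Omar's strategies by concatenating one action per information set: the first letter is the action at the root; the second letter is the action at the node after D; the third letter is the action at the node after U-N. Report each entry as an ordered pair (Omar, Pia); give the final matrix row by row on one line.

            N        W
 Dka    (6,2)    (6,2)
 Dkc    (6,2)    (6,2)
 Dga    (5,1)    (5,5)
 Dgc    (5,1)    (5,5)
 Uka    (6,1)    (4,1)
 Ukc    (6,6)    (4,1)
 Uga    (6,1)    (4,1)
 Ugc    (6,6)    (4,1)

Dka: (6,2) (6,2) | Dkc: (6,2) (6,2) | Dga: (5,1) (5,5) | Dgc: (5,1) (5,5) | Uka: (6,1) (4,1) | Ukc: (6,6) (4,1) | Uga: (6,1) (4,1) | Ugc: (6,6) (4,1)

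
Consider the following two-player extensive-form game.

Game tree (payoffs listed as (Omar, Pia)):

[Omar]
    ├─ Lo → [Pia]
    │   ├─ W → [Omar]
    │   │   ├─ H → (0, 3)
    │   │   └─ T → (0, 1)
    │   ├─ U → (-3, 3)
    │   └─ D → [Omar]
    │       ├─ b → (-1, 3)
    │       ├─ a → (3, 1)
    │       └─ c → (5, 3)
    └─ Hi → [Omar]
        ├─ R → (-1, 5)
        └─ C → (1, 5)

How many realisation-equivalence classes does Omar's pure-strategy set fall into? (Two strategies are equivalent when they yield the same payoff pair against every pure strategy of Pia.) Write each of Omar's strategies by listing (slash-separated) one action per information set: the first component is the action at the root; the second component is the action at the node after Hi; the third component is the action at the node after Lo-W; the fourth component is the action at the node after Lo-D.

Omar has 24 pure strategies: Lo/R/H/b, Lo/R/H/a, Lo/R/H/c, Lo/R/T/b, Lo/R/T/a, Lo/R/T/c, Lo/C/H/b, Lo/C/H/a, Lo/C/H/c, Lo/C/T/b, Lo/C/T/a, Lo/C/T/c, Hi/R/H/b, Hi/R/H/a, Hi/R/H/c, Hi/R/T/b, Hi/R/T/a, Hi/R/T/c, Hi/C/H/b, Hi/C/H/a, Hi/C/H/c, Hi/C/T/b, Hi/C/T/a, Hi/C/T/c. Columns: W, U, D.
{Lo/R/H/b, Lo/C/H/b} → row (0,3) (-3,3) (-1,3)
{Lo/R/H/a, Lo/C/H/a} → row (0,3) (-3,3) (3,1)
{Lo/R/H/c, Lo/C/H/c} → row (0,3) (-3,3) (5,3)
{Lo/R/T/b, Lo/C/T/b} → row (0,1) (-3,3) (-1,3)
{Lo/R/T/a, Lo/C/T/a} → row (0,1) (-3,3) (3,1)
{Lo/R/T/c, Lo/C/T/c} → row (0,1) (-3,3) (5,3)
{Hi/R/H/b, Hi/R/H/a, Hi/R/H/c, Hi/R/T/b, Hi/R/T/a, Hi/R/T/c} → row (-1,5) (-1,5) (-1,5)
{Hi/C/H/b, Hi/C/H/a, Hi/C/H/c, Hi/C/T/b, Hi/C/T/a, Hi/C/T/c} → row (1,5) (1,5) (1,5)
That's 8 distinct rows out of 24 strategies.

8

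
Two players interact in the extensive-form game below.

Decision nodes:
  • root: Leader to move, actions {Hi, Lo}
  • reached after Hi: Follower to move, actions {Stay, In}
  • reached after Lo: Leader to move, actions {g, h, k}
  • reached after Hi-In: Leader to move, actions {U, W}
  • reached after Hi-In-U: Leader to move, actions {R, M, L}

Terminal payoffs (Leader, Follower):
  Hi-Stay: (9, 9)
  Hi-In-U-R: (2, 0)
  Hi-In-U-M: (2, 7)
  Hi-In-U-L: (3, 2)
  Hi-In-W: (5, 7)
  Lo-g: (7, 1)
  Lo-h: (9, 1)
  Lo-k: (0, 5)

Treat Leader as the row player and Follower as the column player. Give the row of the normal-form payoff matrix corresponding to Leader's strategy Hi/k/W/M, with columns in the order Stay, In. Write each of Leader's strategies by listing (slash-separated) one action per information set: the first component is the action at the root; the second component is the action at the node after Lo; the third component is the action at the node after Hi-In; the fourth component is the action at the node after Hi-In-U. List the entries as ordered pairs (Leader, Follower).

(9,9) (5,7)

vs Stay: Leader plays Hi → Follower plays Stay at [Hi] → (9, 9)
vs In: Leader plays Hi → Follower plays In at [Hi] → Leader plays W at [Hi-In] → (5, 7)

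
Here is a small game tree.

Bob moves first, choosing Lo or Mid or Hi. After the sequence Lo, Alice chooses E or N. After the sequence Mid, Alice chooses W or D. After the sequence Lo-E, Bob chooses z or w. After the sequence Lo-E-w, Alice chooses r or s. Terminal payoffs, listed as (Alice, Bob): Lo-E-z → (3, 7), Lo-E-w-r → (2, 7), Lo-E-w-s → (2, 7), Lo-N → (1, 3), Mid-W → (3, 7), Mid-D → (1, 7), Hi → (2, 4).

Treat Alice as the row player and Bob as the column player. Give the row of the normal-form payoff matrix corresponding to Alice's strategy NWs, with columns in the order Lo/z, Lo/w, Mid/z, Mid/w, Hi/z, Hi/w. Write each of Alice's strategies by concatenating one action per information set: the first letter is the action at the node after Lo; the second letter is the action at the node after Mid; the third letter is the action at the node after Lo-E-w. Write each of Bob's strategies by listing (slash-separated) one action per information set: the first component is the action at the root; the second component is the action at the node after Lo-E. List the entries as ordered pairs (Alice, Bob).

(1,3) (1,3) (3,7) (3,7) (2,4) (2,4)

vs Lo/z: Bob plays Lo → Alice plays N at [Lo] → (1, 3)
vs Lo/w: Bob plays Lo → Alice plays N at [Lo] → (1, 3)
vs Mid/z: Bob plays Mid → Alice plays W at [Mid] → (3, 7)
vs Mid/w: Bob plays Mid → Alice plays W at [Mid] → (3, 7)
vs Hi/z: Bob plays Hi → (2, 4)
vs Hi/w: Bob plays Hi → (2, 4)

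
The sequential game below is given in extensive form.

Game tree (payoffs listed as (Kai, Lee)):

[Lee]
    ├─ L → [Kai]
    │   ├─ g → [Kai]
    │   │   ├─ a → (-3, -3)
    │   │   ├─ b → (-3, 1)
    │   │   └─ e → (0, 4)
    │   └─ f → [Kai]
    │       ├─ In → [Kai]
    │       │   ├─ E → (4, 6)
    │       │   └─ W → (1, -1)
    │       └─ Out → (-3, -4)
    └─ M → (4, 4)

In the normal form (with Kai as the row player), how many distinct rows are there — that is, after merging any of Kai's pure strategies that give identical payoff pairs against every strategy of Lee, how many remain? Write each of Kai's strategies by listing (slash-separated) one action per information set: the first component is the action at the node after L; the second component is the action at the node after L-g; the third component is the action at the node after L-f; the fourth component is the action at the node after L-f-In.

6

Kai has 24 pure strategies: g/a/In/E, g/a/In/W, g/a/Out/E, g/a/Out/W, g/b/In/E, g/b/In/W, g/b/Out/E, g/b/Out/W, g/e/In/E, g/e/In/W, g/e/Out/E, g/e/Out/W, f/a/In/E, f/a/In/W, f/a/Out/E, f/a/Out/W, f/b/In/E, f/b/In/W, f/b/Out/E, f/b/Out/W, f/e/In/E, f/e/In/W, f/e/Out/E, f/e/Out/W. Columns: L, M.
{g/a/In/E, g/a/In/W, g/a/Out/E, g/a/Out/W} → row (-3,-3) (4,4)
{g/b/In/E, g/b/In/W, g/b/Out/E, g/b/Out/W} → row (-3,1) (4,4)
{g/e/In/E, g/e/In/W, g/e/Out/E, g/e/Out/W} → row (0,4) (4,4)
{f/a/In/E, f/b/In/E, f/e/In/E} → row (4,6) (4,4)
{f/a/In/W, f/b/In/W, f/e/In/W} → row (1,-1) (4,4)
{f/a/Out/E, f/a/Out/W, f/b/Out/E, f/b/Out/W, f/e/Out/E, f/e/Out/W} → row (-3,-4) (4,4)
That's 6 distinct rows out of 24 strategies.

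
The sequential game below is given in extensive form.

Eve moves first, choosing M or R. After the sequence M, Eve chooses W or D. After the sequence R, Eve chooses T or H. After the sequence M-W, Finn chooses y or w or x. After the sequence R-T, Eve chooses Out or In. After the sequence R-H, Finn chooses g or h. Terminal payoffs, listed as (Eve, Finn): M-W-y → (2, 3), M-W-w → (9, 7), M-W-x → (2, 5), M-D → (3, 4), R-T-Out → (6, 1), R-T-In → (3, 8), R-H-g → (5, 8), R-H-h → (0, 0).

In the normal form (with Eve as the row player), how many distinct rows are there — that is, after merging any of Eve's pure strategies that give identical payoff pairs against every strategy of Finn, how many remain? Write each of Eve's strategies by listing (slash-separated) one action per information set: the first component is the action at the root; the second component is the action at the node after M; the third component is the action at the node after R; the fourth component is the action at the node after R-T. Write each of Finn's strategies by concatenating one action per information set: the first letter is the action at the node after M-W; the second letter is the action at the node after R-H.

Eve has 16 pure strategies: M/W/T/Out, M/W/T/In, M/W/H/Out, M/W/H/In, M/D/T/Out, M/D/T/In, M/D/H/Out, M/D/H/In, R/W/T/Out, R/W/T/In, R/W/H/Out, R/W/H/In, R/D/T/Out, R/D/T/In, R/D/H/Out, R/D/H/In. Columns: yg, yh, wg, wh, xg, xh.
{M/W/T/Out, M/W/T/In, M/W/H/Out, M/W/H/In} → row (2,3) (2,3) (9,7) (9,7) (2,5) (2,5)
{M/D/T/Out, M/D/T/In, M/D/H/Out, M/D/H/In} → row (3,4) (3,4) (3,4) (3,4) (3,4) (3,4)
{R/W/T/Out, R/D/T/Out} → row (6,1) (6,1) (6,1) (6,1) (6,1) (6,1)
{R/W/T/In, R/D/T/In} → row (3,8) (3,8) (3,8) (3,8) (3,8) (3,8)
{R/W/H/Out, R/W/H/In, R/D/H/Out, R/D/H/In} → row (5,8) (0,0) (5,8) (0,0) (5,8) (0,0)
That's 5 distinct rows out of 16 strategies.

5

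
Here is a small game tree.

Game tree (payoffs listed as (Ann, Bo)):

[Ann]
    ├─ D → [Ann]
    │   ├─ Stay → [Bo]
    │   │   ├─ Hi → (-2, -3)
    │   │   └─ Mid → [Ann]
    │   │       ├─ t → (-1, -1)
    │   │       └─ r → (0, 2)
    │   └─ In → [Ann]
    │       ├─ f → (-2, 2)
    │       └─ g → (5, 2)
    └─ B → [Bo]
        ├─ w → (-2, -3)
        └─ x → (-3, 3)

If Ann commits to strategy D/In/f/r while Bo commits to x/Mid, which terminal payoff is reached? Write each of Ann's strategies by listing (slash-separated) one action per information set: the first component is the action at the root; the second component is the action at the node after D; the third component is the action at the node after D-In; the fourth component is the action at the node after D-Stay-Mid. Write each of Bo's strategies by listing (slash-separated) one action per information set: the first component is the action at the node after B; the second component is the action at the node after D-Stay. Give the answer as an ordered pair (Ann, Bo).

(-2, 2)

Trace the play path from the root:
  Ann plays D
  Ann plays In at [D]
  Ann plays f at [D-In]
→ terminal payoff (-2, 2).
(Ann's choice at the node after D-Stay-Mid is never reached on this path, so it doesn't affect the outcome.)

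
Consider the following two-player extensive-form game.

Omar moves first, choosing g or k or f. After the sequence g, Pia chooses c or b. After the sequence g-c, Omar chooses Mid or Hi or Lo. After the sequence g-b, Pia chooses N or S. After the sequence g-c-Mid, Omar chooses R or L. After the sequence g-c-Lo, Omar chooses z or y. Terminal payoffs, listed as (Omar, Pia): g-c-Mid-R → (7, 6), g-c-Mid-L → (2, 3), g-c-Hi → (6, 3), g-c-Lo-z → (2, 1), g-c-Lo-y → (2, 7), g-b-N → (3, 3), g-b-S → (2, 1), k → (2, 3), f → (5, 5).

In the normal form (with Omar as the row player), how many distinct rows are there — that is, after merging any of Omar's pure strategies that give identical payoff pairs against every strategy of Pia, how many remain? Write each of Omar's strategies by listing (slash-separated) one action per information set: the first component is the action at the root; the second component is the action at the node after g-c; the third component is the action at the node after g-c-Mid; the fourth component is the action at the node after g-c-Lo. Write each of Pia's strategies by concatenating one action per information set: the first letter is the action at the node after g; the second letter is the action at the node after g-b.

Omar has 36 pure strategies: g/Mid/R/z, g/Mid/R/y, g/Mid/L/z, g/Mid/L/y, g/Hi/R/z, g/Hi/R/y, g/Hi/L/z, g/Hi/L/y, g/Lo/R/z, g/Lo/R/y, g/Lo/L/z, g/Lo/L/y, k/Mid/R/z, k/Mid/R/y, k/Mid/L/z, k/Mid/L/y, k/Hi/R/z, k/Hi/R/y, k/Hi/L/z, k/Hi/L/y, k/Lo/R/z, k/Lo/R/y, k/Lo/L/z, k/Lo/L/y, f/Mid/R/z, f/Mid/R/y, f/Mid/L/z, f/Mid/L/y, f/Hi/R/z, f/Hi/R/y, f/Hi/L/z, f/Hi/L/y, f/Lo/R/z, f/Lo/R/y, f/Lo/L/z, f/Lo/L/y. Columns: cN, cS, bN, bS.
{g/Mid/R/z, g/Mid/R/y} → row (7,6) (7,6) (3,3) (2,1)
{g/Mid/L/z, g/Mid/L/y} → row (2,3) (2,3) (3,3) (2,1)
{g/Hi/R/z, g/Hi/R/y, g/Hi/L/z, g/Hi/L/y} → row (6,3) (6,3) (3,3) (2,1)
{g/Lo/R/z, g/Lo/L/z} → row (2,1) (2,1) (3,3) (2,1)
{g/Lo/R/y, g/Lo/L/y} → row (2,7) (2,7) (3,3) (2,1)
{k/Mid/R/z, k/Mid/R/y, k/Mid/L/z, k/Mid/L/y, k/Hi/R/z, k/Hi/R/y, k/Hi/L/z, k/Hi/L/y, k/Lo/R/z, k/Lo/R/y, k/Lo/L/z, k/Lo/L/y} → row (2,3) (2,3) (2,3) (2,3)
{f/Mid/R/z, f/Mid/R/y, f/Mid/L/z, f/Mid/L/y, f/Hi/R/z, f/Hi/R/y, f/Hi/L/z, f/Hi/L/y, f/Lo/R/z, f/Lo/R/y, f/Lo/L/z, f/Lo/L/y} → row (5,5) (5,5) (5,5) (5,5)
That's 7 distinct rows out of 36 strategies.

7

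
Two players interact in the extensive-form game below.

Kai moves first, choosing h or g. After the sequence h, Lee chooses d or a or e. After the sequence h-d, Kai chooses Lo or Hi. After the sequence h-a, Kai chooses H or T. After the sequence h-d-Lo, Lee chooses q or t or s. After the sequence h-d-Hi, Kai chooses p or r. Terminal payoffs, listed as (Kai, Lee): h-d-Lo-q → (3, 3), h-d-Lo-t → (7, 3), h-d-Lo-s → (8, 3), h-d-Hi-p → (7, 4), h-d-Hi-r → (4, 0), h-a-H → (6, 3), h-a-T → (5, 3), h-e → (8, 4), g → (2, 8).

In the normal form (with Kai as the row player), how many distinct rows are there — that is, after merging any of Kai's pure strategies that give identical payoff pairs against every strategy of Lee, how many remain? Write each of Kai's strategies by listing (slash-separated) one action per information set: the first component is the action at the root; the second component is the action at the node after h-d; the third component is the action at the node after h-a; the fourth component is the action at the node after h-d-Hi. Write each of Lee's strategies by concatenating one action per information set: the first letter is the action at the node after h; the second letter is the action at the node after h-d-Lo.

7

Kai has 16 pure strategies: h/Lo/H/p, h/Lo/H/r, h/Lo/T/p, h/Lo/T/r, h/Hi/H/p, h/Hi/H/r, h/Hi/T/p, h/Hi/T/r, g/Lo/H/p, g/Lo/H/r, g/Lo/T/p, g/Lo/T/r, g/Hi/H/p, g/Hi/H/r, g/Hi/T/p, g/Hi/T/r. Columns: dq, dt, ds, aq, at, as, eq, et, es.
{h/Lo/H/p, h/Lo/H/r} → row (3,3) (7,3) (8,3) (6,3) (6,3) (6,3) (8,4) (8,4) (8,4)
{h/Lo/T/p, h/Lo/T/r} → row (3,3) (7,3) (8,3) (5,3) (5,3) (5,3) (8,4) (8,4) (8,4)
{h/Hi/H/p} → row (7,4) (7,4) (7,4) (6,3) (6,3) (6,3) (8,4) (8,4) (8,4)
{h/Hi/H/r} → row (4,0) (4,0) (4,0) (6,3) (6,3) (6,3) (8,4) (8,4) (8,4)
{h/Hi/T/p} → row (7,4) (7,4) (7,4) (5,3) (5,3) (5,3) (8,4) (8,4) (8,4)
{h/Hi/T/r} → row (4,0) (4,0) (4,0) (5,3) (5,3) (5,3) (8,4) (8,4) (8,4)
{g/Lo/H/p, g/Lo/H/r, g/Lo/T/p, g/Lo/T/r, g/Hi/H/p, g/Hi/H/r, g/Hi/T/p, g/Hi/T/r} → row (2,8) (2,8) (2,8) (2,8) (2,8) (2,8) (2,8) (2,8) (2,8)
That's 7 distinct rows out of 16 strategies.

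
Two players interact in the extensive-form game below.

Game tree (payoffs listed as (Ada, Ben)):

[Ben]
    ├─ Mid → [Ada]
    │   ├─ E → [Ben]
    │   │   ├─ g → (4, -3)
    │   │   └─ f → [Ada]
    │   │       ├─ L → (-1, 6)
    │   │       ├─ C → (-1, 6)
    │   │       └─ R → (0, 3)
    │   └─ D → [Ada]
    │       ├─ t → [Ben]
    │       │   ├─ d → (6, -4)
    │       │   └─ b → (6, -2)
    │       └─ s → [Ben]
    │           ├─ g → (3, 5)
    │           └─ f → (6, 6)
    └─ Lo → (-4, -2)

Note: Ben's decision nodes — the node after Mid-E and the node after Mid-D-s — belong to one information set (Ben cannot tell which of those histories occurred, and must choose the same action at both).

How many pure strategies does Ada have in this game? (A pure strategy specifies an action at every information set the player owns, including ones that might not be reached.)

12

Ada owns the node after Mid with actions {E, D} — two choices.
Ada owns the node after Mid-D with actions {t, s} — two choices.
Ada owns the node after Mid-E-f with actions {L, C, R} — three choices.
A pure strategy fixes one action at each information set independently, so the count is the product 2 × 2 × 3 = 12.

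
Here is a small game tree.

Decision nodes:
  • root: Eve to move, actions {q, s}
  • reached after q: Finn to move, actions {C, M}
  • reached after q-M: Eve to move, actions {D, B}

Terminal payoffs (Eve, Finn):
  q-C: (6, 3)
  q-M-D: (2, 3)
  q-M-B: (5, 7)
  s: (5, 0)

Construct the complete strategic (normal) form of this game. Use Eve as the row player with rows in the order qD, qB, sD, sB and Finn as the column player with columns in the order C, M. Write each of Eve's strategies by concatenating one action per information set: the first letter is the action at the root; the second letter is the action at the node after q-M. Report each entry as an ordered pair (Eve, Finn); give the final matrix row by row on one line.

Row qD: C→(6,3), M→(2,3)
Row qB: C→(6,3), M→(5,7)
Row sD: C→(5,0), M→(5,0)
Row sB: C→(5,0), M→(5,0)

qD: (6,3) (2,3) | qB: (6,3) (5,7) | sD: (5,0) (5,0) | sB: (5,0) (5,0)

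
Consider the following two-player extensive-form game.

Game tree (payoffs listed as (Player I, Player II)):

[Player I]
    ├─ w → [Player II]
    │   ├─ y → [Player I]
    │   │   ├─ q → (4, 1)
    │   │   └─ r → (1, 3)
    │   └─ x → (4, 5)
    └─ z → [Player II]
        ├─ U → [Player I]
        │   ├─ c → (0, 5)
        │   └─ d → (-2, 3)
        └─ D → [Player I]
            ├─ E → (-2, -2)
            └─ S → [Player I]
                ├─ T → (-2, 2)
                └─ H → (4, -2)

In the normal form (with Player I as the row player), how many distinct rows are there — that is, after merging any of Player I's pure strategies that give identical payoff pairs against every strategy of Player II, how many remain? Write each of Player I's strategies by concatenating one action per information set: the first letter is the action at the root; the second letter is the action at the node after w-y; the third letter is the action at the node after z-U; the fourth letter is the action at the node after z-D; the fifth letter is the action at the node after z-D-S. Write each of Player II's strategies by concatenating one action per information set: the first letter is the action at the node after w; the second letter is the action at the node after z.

Player I has 32 pure strategies: wqcET, wqcEH, wqcST, wqcSH, wqdET, wqdEH, wqdST, wqdSH, wrcET, wrcEH, wrcST, wrcSH, wrdET, wrdEH, wrdST, wrdSH, zqcET, zqcEH, zqcST, zqcSH, zqdET, zqdEH, zqdST, zqdSH, zrcET, zrcEH, zrcST, zrcSH, zrdET, zrdEH, zrdST, zrdSH. Columns: yU, yD, xU, xD.
{wqcET, wqcEH, wqcST, wqcSH, wqdET, wqdEH, wqdST, wqdSH} → row (4,1) (4,1) (4,5) (4,5)
{wrcET, wrcEH, wrcST, wrcSH, wrdET, wrdEH, wrdST, wrdSH} → row (1,3) (1,3) (4,5) (4,5)
{zqcET, zqcEH, zrcET, zrcEH} → row (0,5) (-2,-2) (0,5) (-2,-2)
{zqcST, zrcST} → row (0,5) (-2,2) (0,5) (-2,2)
{zqcSH, zrcSH} → row (0,5) (4,-2) (0,5) (4,-2)
{zqdET, zqdEH, zrdET, zrdEH} → row (-2,3) (-2,-2) (-2,3) (-2,-2)
{zqdST, zrdST} → row (-2,3) (-2,2) (-2,3) (-2,2)
{zqdSH, zrdSH} → row (-2,3) (4,-2) (-2,3) (4,-2)
That's 8 distinct rows out of 32 strategies.

8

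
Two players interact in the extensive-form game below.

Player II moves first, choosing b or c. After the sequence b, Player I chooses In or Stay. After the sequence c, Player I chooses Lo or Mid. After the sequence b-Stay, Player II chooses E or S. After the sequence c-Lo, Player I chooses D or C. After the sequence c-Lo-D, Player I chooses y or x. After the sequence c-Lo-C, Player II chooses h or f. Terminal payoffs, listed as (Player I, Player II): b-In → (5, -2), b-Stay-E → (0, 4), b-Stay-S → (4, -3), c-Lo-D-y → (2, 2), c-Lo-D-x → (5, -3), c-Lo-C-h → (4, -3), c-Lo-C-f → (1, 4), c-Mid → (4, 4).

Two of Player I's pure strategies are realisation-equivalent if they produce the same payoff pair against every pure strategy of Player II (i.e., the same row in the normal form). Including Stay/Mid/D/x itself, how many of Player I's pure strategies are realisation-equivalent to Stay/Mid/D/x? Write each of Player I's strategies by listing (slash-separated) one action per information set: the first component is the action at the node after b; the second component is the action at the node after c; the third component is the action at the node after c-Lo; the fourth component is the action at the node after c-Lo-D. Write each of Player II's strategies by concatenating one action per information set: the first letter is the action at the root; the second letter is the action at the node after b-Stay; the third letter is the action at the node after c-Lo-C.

4

Row for Stay/Mid/D/x (columns bEh, bEf, bSh, bSf, cEh, cEf, cSh, cSf): (0,4) (0,4) (4,-3) (4,-3) (4,4) (4,4) (4,4) (4,4).
Under Stay/Mid/D/x, Player I's choice at the node after c-Lo and at the node after c-Lo-D can never be reached regardless of what Player II does, so varying those choices leaves every outcome unchanged.
Holding the reachable choices fixed and varying the unreachable ones freely already gives 2 × 2 = 4 equivalent strategies.
No other strategy reproduces this row, so those 4 are the full class: Stay/Mid/D/y, Stay/Mid/D/x, Stay/Mid/C/y, Stay/Mid/C/x.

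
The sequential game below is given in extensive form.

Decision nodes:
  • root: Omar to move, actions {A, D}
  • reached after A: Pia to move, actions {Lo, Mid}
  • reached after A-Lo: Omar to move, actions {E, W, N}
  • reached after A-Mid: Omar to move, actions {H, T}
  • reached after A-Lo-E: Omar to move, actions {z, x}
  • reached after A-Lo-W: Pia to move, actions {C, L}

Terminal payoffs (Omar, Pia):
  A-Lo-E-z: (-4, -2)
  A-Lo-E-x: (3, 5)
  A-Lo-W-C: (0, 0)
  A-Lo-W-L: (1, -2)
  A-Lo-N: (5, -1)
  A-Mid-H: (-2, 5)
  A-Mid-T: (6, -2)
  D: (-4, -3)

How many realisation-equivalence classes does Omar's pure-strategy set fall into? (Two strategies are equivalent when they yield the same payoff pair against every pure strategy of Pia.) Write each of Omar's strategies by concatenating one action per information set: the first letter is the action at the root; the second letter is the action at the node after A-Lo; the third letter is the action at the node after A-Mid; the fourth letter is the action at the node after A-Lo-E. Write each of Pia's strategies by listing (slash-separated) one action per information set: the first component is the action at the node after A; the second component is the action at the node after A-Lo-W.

Omar has 24 pure strategies: AEHz, AEHx, AETz, AETx, AWHz, AWHx, AWTz, AWTx, ANHz, ANHx, ANTz, ANTx, DEHz, DEHx, DETz, DETx, DWHz, DWHx, DWTz, DWTx, DNHz, DNHx, DNTz, DNTx. Columns: Lo/C, Lo/L, Mid/C, Mid/L.
{AEHz} → row (-4,-2) (-4,-2) (-2,5) (-2,5)
{AEHx} → row (3,5) (3,5) (-2,5) (-2,5)
{AETz} → row (-4,-2) (-4,-2) (6,-2) (6,-2)
{AETx} → row (3,5) (3,5) (6,-2) (6,-2)
{AWHz, AWHx} → row (0,0) (1,-2) (-2,5) (-2,5)
{AWTz, AWTx} → row (0,0) (1,-2) (6,-2) (6,-2)
{ANHz, ANHx} → row (5,-1) (5,-1) (-2,5) (-2,5)
{ANTz, ANTx} → row (5,-1) (5,-1) (6,-2) (6,-2)
{DEHz, DEHx, DETz, DETx, DWHz, DWHx, DWTz, DWTx, DNHz, DNHx, DNTz, DNTx} → row (-4,-3) (-4,-3) (-4,-3) (-4,-3)
That's 9 distinct rows out of 24 strategies.

9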